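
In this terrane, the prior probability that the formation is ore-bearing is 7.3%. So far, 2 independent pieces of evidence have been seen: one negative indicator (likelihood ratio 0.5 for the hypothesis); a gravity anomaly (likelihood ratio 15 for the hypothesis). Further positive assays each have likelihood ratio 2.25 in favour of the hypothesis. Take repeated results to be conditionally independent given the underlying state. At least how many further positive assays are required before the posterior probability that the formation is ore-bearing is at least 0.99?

Prior odds = 0.073/0.927 = 73/927.
Combined Bayes factor of the evidence already in hand = 0.5 × 15 = 7.5.
Odds after that evidence = (73/927) × 7.5 = 365/618.
Target odds = 0.99/0.01 = 99.
Need 2.25ⁿ ≥ 99 ÷ (365/618) = 61182/365.
2.25⁶ = 531441/4096 falls short of 61182/365 but 2.25⁷ = 4782969/16384 reaches it, so n = 7.

7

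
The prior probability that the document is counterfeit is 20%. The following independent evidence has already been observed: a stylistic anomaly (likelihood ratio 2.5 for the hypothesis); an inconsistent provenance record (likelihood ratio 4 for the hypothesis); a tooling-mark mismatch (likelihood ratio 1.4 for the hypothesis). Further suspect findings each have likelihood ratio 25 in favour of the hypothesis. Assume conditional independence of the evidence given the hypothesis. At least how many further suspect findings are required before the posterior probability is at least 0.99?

2

Prior odds = 0.2/0.8 = 0.25.
Combined Bayes factor of the evidence already in hand = 2.5 × 4 × 1.4 = 14.
Odds after that evidence = 0.25 × 14 = 3.5.
Target odds = 0.99/0.01 = 99.
Need 25ⁿ ≥ 99 ÷ 3.5 = 198/7.
25¹ = 25 falls short of 198/7 but 25² = 625 reaches it, so n = 2.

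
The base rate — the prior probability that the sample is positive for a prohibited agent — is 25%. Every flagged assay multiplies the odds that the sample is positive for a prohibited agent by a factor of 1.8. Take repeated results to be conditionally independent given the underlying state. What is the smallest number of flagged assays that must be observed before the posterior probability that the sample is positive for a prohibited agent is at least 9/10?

Prior odds: 0.25 ÷ 0.75 = 1/3.
Likelihood ratio per flagged assay = 1.8.
Target posterior odds = 0.9/0.1 = 9.
Need (1/3) × 1.8ⁿ ≥ 9, i.e. 1.8ⁿ ≥ 27.
1.8⁵ = 18.89568 falls short of 27 but 1.8⁶ = 531441/15625 reaches it, so n = 6.

6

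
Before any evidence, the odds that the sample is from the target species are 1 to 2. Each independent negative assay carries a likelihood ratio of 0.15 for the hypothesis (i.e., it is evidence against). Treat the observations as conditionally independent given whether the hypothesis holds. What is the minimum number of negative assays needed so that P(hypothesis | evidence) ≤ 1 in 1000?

4

Prior odds = 0.5.
Likelihood ratio per negative assay = 0.15.
Target posterior odds = 0.001/0.999 = 1/999.
Require 0.15ⁿ ≤ 1/999 ÷ 0.5 = 2/999.
0.15³ = 0.003375 is still above 2/999 but 0.15⁴ = 81/160000 is at or below it, so n = 4.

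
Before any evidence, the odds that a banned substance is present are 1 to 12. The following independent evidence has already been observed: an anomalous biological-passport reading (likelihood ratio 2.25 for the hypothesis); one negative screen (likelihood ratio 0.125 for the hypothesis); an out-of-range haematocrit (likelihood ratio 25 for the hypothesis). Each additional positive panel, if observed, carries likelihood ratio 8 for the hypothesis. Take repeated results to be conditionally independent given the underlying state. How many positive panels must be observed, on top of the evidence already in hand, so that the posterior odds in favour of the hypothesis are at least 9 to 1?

Prior odds = 1/12.
Combined Bayes factor of the evidence already in hand = 2.25 × 0.125 × 25 = 7.03125.
Odds after that evidence = (1/12) × 7.03125 = 0.5859375.
Target odds = 9.
Need 8ⁿ ≥ 9 ÷ 0.5859375 = 15.36.
8¹ = 8 falls short of 15.36 but 8² = 64 reaches it, so n = 2.

2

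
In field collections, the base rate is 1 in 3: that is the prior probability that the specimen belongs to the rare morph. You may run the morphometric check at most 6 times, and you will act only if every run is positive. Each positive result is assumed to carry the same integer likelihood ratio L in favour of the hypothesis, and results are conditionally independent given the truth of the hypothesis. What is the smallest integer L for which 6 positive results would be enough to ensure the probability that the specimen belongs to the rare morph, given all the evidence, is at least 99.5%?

3

Prior odds = (1/3)/(2/3) = 0.5.
Target odds = 0.995/0.005 = 199.
Need L⁶ ≥ 199 ÷ 0.5 = 398.
2⁶ = 64 < 398 ≤ 729 = 3⁶, so L = 3.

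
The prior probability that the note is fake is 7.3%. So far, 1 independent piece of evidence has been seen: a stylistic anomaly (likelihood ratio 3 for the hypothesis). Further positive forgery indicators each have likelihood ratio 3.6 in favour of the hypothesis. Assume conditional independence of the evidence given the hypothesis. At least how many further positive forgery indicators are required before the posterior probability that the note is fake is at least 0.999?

7

Prior odds = 0.073/0.927 = 73/927.
Bayes factor of the evidence already in hand = 3.
Odds after that evidence = (73/927) × 3 = 73/309.
Target odds = 0.999/0.001 = 999.
Need 3.6ⁿ ≥ 999 ÷ (73/309) = 308691/73.
3.6⁶ = 34012224/15625 falls short of 308691/73 but 3.6⁷ = 612220032/78125 reaches it, so n = 7.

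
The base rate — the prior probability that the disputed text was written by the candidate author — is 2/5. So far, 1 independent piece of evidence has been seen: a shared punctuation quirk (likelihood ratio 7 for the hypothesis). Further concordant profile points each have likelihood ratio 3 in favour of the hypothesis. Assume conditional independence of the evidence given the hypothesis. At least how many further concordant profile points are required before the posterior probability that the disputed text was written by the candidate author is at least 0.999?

5

Prior odds = 0.4/0.6 = 2/3.
Bayes factor of the evidence already in hand = 7.
Odds after that evidence = (2/3) × 7 = 14/3.
Target odds = 0.999/0.001 = 999.
Need 3ⁿ ≥ 999 ÷ (14/3) = 2997/14.
3⁴ = 81 falls short of 2997/14 but 3⁵ = 243 reaches it, so n = 5.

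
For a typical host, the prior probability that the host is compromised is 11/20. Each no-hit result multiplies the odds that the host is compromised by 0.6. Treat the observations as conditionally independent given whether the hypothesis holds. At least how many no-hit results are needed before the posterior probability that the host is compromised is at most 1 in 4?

3

Prior odds: 0.55 ÷ 0.45 = 11/9.
Likelihood ratio per no-hit result = 0.6.
Target posterior odds = 0.25/0.75 = 1/3.
Need (11/9) × 0.6ⁿ ≤ 1/3, i.e. 0.6ⁿ ≤ 3/11.
0.6² = 0.36 is still above 3/11 but 0.6³ = 0.216 is at or below it, so n = 3.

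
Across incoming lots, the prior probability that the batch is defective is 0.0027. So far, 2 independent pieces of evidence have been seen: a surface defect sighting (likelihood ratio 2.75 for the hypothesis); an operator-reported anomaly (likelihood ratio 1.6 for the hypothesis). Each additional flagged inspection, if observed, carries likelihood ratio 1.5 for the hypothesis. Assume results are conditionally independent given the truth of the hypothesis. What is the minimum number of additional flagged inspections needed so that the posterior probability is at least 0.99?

Prior odds = 0.0027/0.9973 = 27/9973.
Combined Bayes factor of the evidence already in hand = 2.75 × 1.6 = 4.4.
Odds after that evidence = (27/9973) × 4.4 = 594/49865.
Target odds = 0.99/0.01 = 99.
Need 1.5ⁿ ≥ 99 ÷ (594/49865) = 49865/6.
1.5²² ≈7481.83 falls short of 49865/6 but 1.5²³ ≈11222.7 reaches it, so n = 23.

23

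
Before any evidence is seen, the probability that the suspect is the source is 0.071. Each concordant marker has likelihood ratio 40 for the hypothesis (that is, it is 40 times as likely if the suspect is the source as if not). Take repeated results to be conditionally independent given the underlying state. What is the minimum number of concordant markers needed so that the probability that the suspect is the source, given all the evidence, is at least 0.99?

2

Prior odds: 0.071 ÷ 0.929 = 71/929.
Likelihood ratio per concordant marker = 40.
Target odds: 0.99 ÷ 0.01 = 99.
Need (71/929) × 40ⁿ ≥ 99, i.e. 40ⁿ ≥ 91971/71.
40¹ = 40 falls short of 91971/71 but 40² = 1600 reaches it, so n = 2.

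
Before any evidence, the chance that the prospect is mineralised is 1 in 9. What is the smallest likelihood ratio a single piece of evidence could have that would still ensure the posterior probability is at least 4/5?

Prior odds = (1/9)/(8/9) = 0.125.
Target odds = 0.8/0.2 = 4.
Required Bayes factor = 4 ÷ 0.125 = 32.

32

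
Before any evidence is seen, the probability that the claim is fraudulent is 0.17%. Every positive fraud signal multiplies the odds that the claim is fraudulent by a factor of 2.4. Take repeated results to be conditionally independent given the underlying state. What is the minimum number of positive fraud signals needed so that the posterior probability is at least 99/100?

13

Prior odds: 0.0017 ÷ 0.9983 = 17/9983.
Likelihood ratio per positive fraud signal = 2.4.
Target odds: 0.99 ÷ 0.01 = 99.
Require 2.4ⁿ ≥ 99 ÷ (17/9983) = 988317/17.
2.4¹² ≈36520.3 falls short of 988317/17 but 2.4¹³ ≈87648.8 reaches it, so n = 13.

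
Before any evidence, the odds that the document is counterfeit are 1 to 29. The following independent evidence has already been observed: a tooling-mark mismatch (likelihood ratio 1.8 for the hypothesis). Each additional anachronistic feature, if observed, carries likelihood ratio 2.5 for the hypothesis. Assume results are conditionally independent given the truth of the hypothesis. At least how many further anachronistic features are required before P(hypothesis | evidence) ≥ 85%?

Prior odds = 1/29.
Bayes factor of the evidence already in hand = 1.8.
Odds after that evidence = (1/29) × 1.8 = 9/145.
Target odds = 0.85/0.15 = 17/3.
Need 2.5ⁿ ≥ 17/3 ÷ (9/145) = 2465/27.
2.5⁴ = 39.0625 falls short of 2465/27 but 2.5⁵ = 97.65625 reaches it, so n = 5.

5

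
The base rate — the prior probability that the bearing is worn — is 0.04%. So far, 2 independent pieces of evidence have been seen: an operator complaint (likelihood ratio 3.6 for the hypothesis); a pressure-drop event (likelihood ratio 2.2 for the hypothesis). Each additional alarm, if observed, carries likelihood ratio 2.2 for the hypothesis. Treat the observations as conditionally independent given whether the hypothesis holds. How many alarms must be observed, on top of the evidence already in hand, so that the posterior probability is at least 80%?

Prior odds = 0.0004/0.9996 = 1/2499.
Combined Bayes factor of the evidence already in hand = 3.6 × 2.2 = 7.92.
Odds after that evidence = (1/2499) × 7.92 = 66/20825.
Target odds = 0.8/0.2 = 4.
Need 2.2ⁿ ≥ 4 ÷ (66/20825) = 41650/33.
2.2⁹ ≈1207.27 falls short of 41650/33 but 2.2¹⁰ ≈2655.99 reaches it, so n = 10.

10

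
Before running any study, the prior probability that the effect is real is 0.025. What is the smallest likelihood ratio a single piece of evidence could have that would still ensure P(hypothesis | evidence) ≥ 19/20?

Prior odds = 0.025/0.975 = 1/39.
Target odds = 0.95/0.05 = 19.
Required Bayes factor = 19 ÷ (1/39) = 741.

741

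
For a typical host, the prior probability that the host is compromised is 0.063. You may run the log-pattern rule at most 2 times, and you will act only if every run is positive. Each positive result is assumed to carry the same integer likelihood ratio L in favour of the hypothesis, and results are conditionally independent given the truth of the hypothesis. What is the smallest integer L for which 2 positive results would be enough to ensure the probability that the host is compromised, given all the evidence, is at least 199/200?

55

Prior odds = 0.063/0.937 = 63/937.
Target odds = 0.995/0.005 = 199.
Need L² ≥ 199 ÷ (63/937) = 186463/63.
54² = 2916 < 186463/63 ≤ 3025 = 55², so L = 55.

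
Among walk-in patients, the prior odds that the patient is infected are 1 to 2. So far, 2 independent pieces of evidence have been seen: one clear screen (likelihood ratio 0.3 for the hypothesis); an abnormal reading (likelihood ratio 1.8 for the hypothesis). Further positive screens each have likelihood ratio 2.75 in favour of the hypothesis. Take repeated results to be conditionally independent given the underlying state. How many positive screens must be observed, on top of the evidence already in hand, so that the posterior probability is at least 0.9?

Prior odds = 0.5.
Combined Bayes factor of the evidence already in hand = 0.3 × 1.8 = 0.54.
Odds after that evidence = 0.5 × 0.54 = 0.27.
Target odds = 0.9/0.1 = 9.
Need 2.75ⁿ ≥ 9 ÷ 0.27 = 100/3.
2.75³ = 20.796875 falls short of 100/3 but 2.75⁴ = 57.19140625 reaches it, so n = 4.

4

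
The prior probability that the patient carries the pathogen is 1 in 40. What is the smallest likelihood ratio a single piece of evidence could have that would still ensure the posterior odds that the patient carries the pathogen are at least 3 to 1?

117

Prior odds = 0.025/0.975 = 1/39.
Target odds = 3.
Required Bayes factor = 3 ÷ (1/39) = 117.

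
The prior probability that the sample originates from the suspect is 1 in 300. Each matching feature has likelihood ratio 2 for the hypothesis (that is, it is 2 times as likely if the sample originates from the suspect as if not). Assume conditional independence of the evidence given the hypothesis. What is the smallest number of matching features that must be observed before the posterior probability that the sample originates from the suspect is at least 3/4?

Prior odds: (1/300) ÷ (299/300) = 1/299.
Likelihood ratio per matching feature = 2.
Target posterior odds = 0.75/0.25 = 3.
Require 2ⁿ ≥ 3 ÷ (1/299) = 897.
2⁹ = 512 falls short of 897 but 2¹⁰ = 1024 reaches it, so n = 10.

10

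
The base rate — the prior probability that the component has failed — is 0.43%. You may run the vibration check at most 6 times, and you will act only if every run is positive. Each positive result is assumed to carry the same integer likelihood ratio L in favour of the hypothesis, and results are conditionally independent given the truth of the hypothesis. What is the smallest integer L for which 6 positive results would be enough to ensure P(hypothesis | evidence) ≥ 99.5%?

6

Prior odds = 0.0043/0.9957 = 43/9957.
Target odds = 0.995/0.005 = 199.
Need L⁶ ≥ 199 ÷ (43/9957) = 1981443/43.
5⁶ = 15625 < 1981443/43 ≤ 46656 = 6⁶, so L = 6.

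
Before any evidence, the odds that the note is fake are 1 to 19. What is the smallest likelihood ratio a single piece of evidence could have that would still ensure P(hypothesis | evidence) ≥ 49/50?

931

Prior odds = 1/19.
Target odds = 0.98/0.02 = 49.
Required Bayes factor = 49 ÷ (1/19) = 931.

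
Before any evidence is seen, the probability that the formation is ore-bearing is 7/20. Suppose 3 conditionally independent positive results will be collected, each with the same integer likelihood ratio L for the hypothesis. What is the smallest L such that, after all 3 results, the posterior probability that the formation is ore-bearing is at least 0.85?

Prior odds = 0.35/0.65 = 7/13.
Target odds = 0.85/0.15 = 17/3.
Need L³ ≥ 17/3 ÷ (7/13) = 221/21.
2³ = 8 < 221/21 ≤ 27 = 3³, so L = 3.

3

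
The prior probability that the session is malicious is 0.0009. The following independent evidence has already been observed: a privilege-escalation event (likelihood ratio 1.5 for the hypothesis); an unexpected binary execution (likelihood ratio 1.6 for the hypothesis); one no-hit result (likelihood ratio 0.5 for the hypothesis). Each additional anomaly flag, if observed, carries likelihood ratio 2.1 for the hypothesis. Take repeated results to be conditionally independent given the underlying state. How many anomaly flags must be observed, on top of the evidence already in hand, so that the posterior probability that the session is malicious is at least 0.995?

17

Prior odds = 0.0009/0.9991 = 9/9991.
Combined Bayes factor of the evidence already in hand = 1.5 × 1.6 × 0.5 = 1.2.
Odds after that evidence = (9/9991) × 1.2 = 54/49955.
Target odds = 0.995/0.005 = 199.
Need 2.1ⁿ ≥ 199 ÷ (54/49955) = 9941045/54.
2.1¹⁶ ≈143057 falls short of 9941045/54 but 2.1¹⁷ ≈300419 reaches it, so n = 17.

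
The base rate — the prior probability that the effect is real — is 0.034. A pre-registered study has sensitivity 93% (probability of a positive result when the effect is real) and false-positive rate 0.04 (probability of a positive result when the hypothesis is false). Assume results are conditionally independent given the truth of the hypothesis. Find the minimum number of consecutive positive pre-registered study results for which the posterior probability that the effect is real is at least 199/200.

Prior odds: 0.034 ÷ 0.966 = 17/483.
Likelihood ratio of a positive result = 0.93/0.04 = 23.25.
Target posterior odds = 0.995/0.005 = 199.
Require 23.25ⁿ ≥ 199 ÷ (17/483) = 96117/17.
23.25² = 540.5625 falls short of 96117/17 but 23.25³ = 804357/64 reaches it, so n = 3.

3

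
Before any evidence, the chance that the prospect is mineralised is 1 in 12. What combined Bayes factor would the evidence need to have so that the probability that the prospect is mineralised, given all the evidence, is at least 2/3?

Prior odds = (1/12)/(11/12) = 1/11.
Target odds = (2/3)/(1/3) = 2.
Required Bayes factor = 2 ÷ (1/11) = 22.

22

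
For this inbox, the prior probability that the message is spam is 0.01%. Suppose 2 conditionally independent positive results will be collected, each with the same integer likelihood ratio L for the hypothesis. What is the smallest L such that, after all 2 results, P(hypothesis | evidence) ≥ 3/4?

Prior odds = 0.0001/0.9999 = 1/9999.
Target odds = 0.75/0.25 = 3.
Need L² ≥ 3 ÷ (1/9999) = 29997.
173² = 29929 < 29997 ≤ 30276 = 174², so L = 174.

174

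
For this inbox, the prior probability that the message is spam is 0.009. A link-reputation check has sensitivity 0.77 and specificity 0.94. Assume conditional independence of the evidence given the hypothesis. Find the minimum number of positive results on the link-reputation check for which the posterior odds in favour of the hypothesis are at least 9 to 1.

3

Prior odds = 0.009/0.991 = 9/991.
False-positive rate = 1 − 0.94 = 0.06; likelihood ratio of a positive = 0.77/0.06 = 77/6.
Target odds = 9.
Need (9/991) × (77/6)ⁿ ≥ 9, i.e. (77/6)ⁿ ≥ 991.
(77/6)² = 5929/36 falls short of 991 but (77/6)³ = 456533/216 reaches it, so n = 3.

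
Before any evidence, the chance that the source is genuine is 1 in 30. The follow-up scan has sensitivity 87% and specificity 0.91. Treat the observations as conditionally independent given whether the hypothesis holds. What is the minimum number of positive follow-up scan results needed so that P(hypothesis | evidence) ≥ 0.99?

Prior odds: (1/30) ÷ (29/30) = 1/29.
False-positive rate = 1 − 0.91 = 0.09; likelihood ratio of a positive = 0.87/0.09 = 29/3.
Target odds: 0.99 ÷ 0.01 = 99.
Need (1/29) × (29/3)ⁿ ≥ 99, i.e. (29/3)ⁿ ≥ 2871.
(29/3)³ = 24389/27 falls short of 2871 but (29/3)⁴ = 707281/81 reaches it, so n = 4.

4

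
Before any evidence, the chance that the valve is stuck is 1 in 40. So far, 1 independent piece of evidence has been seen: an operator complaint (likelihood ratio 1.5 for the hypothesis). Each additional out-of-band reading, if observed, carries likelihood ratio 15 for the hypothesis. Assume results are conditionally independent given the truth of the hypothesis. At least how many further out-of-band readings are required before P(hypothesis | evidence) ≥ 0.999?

Prior odds = 0.025/0.975 = 1/39.
Bayes factor of the evidence already in hand = 1.5.
Odds after that evidence = (1/39) × 1.5 = 1/26.
Target odds = 0.999/0.001 = 999.
Need 15ⁿ ≥ 999 ÷ (1/26) = 25974.
15³ = 3375 falls short of 25974 but 15⁴ = 50625 reaches it, so n = 4.

4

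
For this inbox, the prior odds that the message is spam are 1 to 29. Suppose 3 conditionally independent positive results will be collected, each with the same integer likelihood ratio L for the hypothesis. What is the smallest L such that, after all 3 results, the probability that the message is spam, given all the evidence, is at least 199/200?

Prior odds = 1/29.
Target odds = 0.995/0.005 = 199.
Need L³ ≥ 199 ÷ (1/29) = 5771.
17³ = 4913 < 5771 ≤ 5832 = 18³, so L = 18.

18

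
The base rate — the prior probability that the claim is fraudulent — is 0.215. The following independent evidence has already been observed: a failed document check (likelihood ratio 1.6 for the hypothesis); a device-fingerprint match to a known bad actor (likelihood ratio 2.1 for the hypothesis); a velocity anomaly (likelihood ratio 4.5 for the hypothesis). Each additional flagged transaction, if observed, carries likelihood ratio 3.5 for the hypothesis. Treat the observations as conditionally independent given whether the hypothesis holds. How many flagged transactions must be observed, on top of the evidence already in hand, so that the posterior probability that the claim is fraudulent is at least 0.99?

Prior odds = 0.215/0.785 = 43/157.
Combined Bayes factor of the evidence already in hand = 1.6 × 2.1 × 4.5 = 15.12.
Odds after that evidence = (43/157) × 15.12 = 16254/3925.
Target odds = 0.99/0.01 = 99.
Need 3.5ⁿ ≥ 99 ÷ (16254/3925) = 43175/1806.
3.5² = 12.25 falls short of 43175/1806 but 3.5³ = 42.875 reaches it, so n = 3.

3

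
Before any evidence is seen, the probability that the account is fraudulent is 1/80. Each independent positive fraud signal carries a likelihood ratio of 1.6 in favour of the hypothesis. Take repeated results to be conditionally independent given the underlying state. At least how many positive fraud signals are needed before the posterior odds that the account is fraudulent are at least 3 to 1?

Prior odds: 0.0125 ÷ 0.9875 = 1/79.
Likelihood ratio per positive fraud signal = 1.6.
Target odds = 3.
Need (1/79) × 1.6ⁿ ≥ 3, i.e. 1.6ⁿ ≥ 237.
1.6¹¹ ≈175.922 falls short of 237 but 1.6¹² ≈281.475 reaches it, so n = 12.

12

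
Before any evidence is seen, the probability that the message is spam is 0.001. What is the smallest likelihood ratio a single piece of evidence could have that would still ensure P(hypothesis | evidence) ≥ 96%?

23976

Prior odds = 0.001/0.999 = 1/999.
Target odds = 0.96/0.04 = 24.
Required Bayes factor = 24 ÷ (1/999) = 23976.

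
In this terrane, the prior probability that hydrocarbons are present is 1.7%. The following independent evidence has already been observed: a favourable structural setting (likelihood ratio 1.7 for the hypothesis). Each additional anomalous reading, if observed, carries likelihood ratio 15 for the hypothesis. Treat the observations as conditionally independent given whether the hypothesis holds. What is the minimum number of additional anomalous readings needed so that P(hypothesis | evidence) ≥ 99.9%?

Prior odds = 0.017/0.983 = 17/983.
Bayes factor of the evidence already in hand = 1.7.
Odds after that evidence = (17/983) × 1.7 = 289/9830.
Target odds = 0.999/0.001 = 999.
Need 15ⁿ ≥ 999 ÷ (289/9830) = 9820170/289.
15³ = 3375 falls short of 9820170/289 but 15⁴ = 50625 reaches it, so n = 4.

4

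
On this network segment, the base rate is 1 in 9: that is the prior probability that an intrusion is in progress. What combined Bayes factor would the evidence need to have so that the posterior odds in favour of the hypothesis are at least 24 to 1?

Prior odds = (1/9)/(8/9) = 0.125.
Target odds = 24.
Required Bayes factor = 24 ÷ 0.125 = 192.

192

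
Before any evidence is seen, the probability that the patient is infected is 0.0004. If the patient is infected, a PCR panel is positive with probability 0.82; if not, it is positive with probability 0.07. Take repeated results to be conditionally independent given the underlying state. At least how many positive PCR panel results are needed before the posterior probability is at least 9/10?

5

Prior odds = 0.0004/0.9996 = 1/2499.
Likelihood ratio of a positive = 0.82/0.07 = 82/7.
Target posterior odds = 0.9/0.1 = 9.
Need (1/2499) × (82/7)ⁿ ≥ 9, i.e. (82/7)ⁿ ≥ 22491.
(82/7)⁴ = 45212176/2401 falls short of 22491 but (82/7)⁵ ≈220587 reaches it, so n = 5.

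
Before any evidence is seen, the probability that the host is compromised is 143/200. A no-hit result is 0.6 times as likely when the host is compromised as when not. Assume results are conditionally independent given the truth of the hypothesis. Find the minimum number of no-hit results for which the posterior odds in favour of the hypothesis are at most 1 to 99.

11

Prior odds: 0.715 ÷ 0.285 = 143/57.
Likelihood ratio per no-hit result = 0.6.
Target odds = 1/99.
Need (143/57) × 0.6ⁿ ≤ 1/99, i.e. 0.6ⁿ ≤ 19/4719.
0.6¹⁰ = 59049/9765625 is still above 19/4719 but 0.6¹¹ = 177147/48828125 is at or below it, so n = 11.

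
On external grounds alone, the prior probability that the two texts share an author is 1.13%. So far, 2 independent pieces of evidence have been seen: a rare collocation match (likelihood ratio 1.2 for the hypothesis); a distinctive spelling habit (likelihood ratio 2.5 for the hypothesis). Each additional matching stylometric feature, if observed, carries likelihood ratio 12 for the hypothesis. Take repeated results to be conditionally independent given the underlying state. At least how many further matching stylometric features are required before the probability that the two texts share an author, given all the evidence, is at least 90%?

Prior odds = 0.0113/0.9887 = 113/9887.
Combined Bayes factor of the evidence already in hand = 1.2 × 2.5 = 3.
Odds after that evidence = (113/9887) × 3 = 339/9887.
Target odds = 0.9/0.1 = 9.
Need 12ⁿ ≥ 9 ÷ (339/9887) = 29661/113.
12² = 144 falls short of 29661/113 but 12³ = 1728 reaches it, so n = 3.

3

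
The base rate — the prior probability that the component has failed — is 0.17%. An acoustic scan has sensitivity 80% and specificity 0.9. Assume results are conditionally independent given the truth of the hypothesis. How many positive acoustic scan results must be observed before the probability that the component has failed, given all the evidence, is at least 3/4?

Prior odds = 0.0017/0.9983 = 17/9983.
False-positive rate = 1 − 0.9 = 0.1; likelihood ratio of a positive = 0.8/0.1 = 8.
Target odds: 0.75 ÷ 0.25 = 3.
Need (17/9983) × 8ⁿ ≥ 3, i.e. 8ⁿ ≥ 29949/17.
8³ = 512 falls short of 29949/17 but 8⁴ = 4096 reaches it, so n = 4.

4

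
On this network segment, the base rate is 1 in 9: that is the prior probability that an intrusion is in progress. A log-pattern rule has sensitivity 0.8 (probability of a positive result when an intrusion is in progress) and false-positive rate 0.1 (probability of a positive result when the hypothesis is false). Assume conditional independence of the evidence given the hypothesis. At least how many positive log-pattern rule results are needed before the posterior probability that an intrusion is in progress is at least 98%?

Prior odds: (1/9) ÷ (8/9) = 0.125.
Likelihood ratio of a positive result = 0.8/0.1 = 8.
Target posterior odds = 0.98/0.02 = 49.
Require 8ⁿ ≥ 49 ÷ 0.125 = 392.
8² = 64 falls short of 392 but 8³ = 512 reaches it, so n = 3.

3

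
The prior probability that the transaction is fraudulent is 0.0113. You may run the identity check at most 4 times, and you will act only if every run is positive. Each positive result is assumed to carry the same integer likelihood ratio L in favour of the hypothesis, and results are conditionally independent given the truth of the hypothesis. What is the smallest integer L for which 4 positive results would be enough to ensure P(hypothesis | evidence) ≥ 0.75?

5

Prior odds = 0.0113/0.9887 = 113/9887.
Target odds = 0.75/0.25 = 3.
Need L⁴ ≥ 3 ÷ (113/9887) = 29661/113.
4⁴ = 256 < 29661/113 ≤ 625 = 5⁴, so L = 5.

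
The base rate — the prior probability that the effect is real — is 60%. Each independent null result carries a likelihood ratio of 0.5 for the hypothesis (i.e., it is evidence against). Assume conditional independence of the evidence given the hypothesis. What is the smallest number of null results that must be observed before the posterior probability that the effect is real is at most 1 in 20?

5

Prior odds = 0.6/0.4 = 1.5.
Likelihood ratio per null result = 0.5.
Target odds: 0.05 ÷ 0.95 = 1/19.
Require 0.5ⁿ ≤ 1/19 ÷ 1.5 = 2/57.
0.5⁴ = 0.0625 is still above 2/57 but 0.5⁵ = 0.03125 is at or below it, so n = 5.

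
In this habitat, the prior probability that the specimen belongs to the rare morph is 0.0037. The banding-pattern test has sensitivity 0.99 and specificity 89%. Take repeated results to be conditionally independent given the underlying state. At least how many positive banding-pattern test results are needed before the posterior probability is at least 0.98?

Prior odds = 0.0037/0.9963 = 37/9963.
False-positive rate = 1 − 0.89 = 0.11; likelihood ratio of a positive = 0.99/0.11 = 9.
Target odds: 0.98 ÷ 0.02 = 49.
Need (37/9963) × 9ⁿ ≥ 49, i.e. 9ⁿ ≥ 488187/37.
9⁴ = 6561 falls short of 488187/37 but 9⁵ = 59049 reaches it, so n = 5.

5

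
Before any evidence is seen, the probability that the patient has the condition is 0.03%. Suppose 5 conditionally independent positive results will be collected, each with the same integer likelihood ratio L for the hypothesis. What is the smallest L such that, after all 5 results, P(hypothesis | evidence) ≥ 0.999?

Prior odds = 0.0003/0.9997 = 3/9997.
Target odds = 0.999/0.001 = 999.
Need L⁵ ≥ 999 ÷ (3/9997) = 3329001.
20⁵ = 3200000 < 3329001 ≤ 4084101 = 21⁵, so L = 21.

21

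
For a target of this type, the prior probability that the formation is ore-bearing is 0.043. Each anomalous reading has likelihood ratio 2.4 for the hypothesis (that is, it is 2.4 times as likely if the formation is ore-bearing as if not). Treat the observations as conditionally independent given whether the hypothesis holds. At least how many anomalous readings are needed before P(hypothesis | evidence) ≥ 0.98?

Prior odds: 0.043 ÷ 0.957 = 43/957.
Likelihood ratio per anomalous reading = 2.4.
Target posterior odds = 0.98/0.02 = 49.
Need (43/957) × 2.4ⁿ ≥ 49, i.e. 2.4ⁿ ≥ 46893/43.
2.4⁷ = 35831808/78125 falls short of 46893/43 but 2.4⁸ = 429981696/390625 reaches it, so n = 8.

8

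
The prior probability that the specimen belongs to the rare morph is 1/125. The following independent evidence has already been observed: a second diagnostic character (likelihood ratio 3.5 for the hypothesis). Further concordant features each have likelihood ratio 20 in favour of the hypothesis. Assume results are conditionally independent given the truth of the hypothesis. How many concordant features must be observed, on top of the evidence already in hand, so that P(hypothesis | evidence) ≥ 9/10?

Prior odds = 0.008/0.992 = 1/124.
Bayes factor of the evidence already in hand = 3.5.
Odds after that evidence = (1/124) × 3.5 = 7/248.
Target odds = 0.9/0.1 = 9.
Need 20ⁿ ≥ 9 ÷ (7/248) = 2232/7.
20¹ = 20 falls short of 2232/7 but 20² = 400 reaches it, so n = 2.

2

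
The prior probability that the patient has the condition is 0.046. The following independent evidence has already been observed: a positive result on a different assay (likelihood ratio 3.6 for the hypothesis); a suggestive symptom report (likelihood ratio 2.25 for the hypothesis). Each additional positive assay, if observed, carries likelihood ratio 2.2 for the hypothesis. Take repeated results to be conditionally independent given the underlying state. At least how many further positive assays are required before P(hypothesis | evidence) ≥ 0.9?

Prior odds = 0.046/0.954 = 23/477.
Combined Bayes factor of the evidence already in hand = 3.6 × 2.25 = 8.1.
Odds after that evidence = (23/477) × 8.1 = 207/530.
Target odds = 0.9/0.1 = 9.
Need 2.2ⁿ ≥ 9 ÷ (207/530) = 530/23.
2.2³ = 10.648 falls short of 530/23 but 2.2⁴ = 23.4256 reaches it, so n = 4.

4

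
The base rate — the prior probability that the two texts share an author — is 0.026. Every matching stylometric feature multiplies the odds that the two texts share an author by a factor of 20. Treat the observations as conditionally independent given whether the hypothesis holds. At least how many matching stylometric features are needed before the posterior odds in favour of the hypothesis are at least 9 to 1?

Prior odds = 0.026/0.974 = 13/487.
Likelihood ratio per matching stylometric feature = 20.
Target odds = 9.
Need (13/487) × 20ⁿ ≥ 9, i.e. 20ⁿ ≥ 4383/13.
20¹ = 20 falls short of 4383/13 but 20² = 400 reaches it, so n = 2.

2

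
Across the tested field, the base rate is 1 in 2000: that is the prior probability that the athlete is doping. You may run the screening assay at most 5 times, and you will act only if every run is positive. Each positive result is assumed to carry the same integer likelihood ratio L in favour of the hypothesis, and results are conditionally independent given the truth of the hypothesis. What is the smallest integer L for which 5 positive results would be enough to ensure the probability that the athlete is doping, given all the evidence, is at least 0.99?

12

Prior odds = 0.0005/0.9995 = 1/1999.
Target odds = 0.99/0.01 = 99.
Need L⁵ ≥ 99 ÷ (1/1999) = 197901.
11⁵ = 161051 < 197901 ≤ 248832 = 12⁵, so L = 12.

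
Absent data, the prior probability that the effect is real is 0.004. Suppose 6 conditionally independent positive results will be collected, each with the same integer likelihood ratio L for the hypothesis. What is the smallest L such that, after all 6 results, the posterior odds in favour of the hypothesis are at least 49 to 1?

Prior odds = 0.004/0.996 = 1/249.
Target odds = 49.
Need L⁶ ≥ 49 ÷ (1/249) = 12201.
4⁶ = 4096 < 12201 ≤ 15625 = 5⁶, so L = 5.

5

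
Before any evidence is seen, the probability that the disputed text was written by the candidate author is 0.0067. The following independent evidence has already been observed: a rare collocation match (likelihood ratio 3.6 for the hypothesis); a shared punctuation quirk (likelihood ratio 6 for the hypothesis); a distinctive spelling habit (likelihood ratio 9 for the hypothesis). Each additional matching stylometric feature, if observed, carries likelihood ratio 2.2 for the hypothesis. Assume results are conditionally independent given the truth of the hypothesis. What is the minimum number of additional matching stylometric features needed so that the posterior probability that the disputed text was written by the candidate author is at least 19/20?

4

Prior odds = 0.0067/0.9933 = 67/9933.
Combined Bayes factor of the evidence already in hand = 3.6 × 6 × 9 = 194.4.
Odds after that evidence = (67/9933) × 194.4 = 21708/16555.
Target odds = 0.95/0.05 = 19.
Need 2.2ⁿ ≥ 19 ÷ (21708/16555) = 314545/21708.
2.2³ = 10.648 falls short of 314545/21708 but 2.2⁴ = 23.4256 reaches it, so n = 4.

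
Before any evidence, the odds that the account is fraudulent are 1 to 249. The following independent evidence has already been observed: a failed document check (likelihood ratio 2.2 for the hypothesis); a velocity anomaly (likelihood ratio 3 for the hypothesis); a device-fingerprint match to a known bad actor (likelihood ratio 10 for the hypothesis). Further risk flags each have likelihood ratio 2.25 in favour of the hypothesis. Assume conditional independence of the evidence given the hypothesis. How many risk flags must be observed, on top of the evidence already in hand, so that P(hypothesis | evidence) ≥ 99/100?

8

Prior odds = 1/249.
Combined Bayes factor of the evidence already in hand = 2.2 × 3 × 10 = 66.
Odds after that evidence = (1/249) × 66 = 22/83.
Target odds = 0.99/0.01 = 99.
Need 2.25ⁿ ≥ 99 ÷ (22/83) = 373.5.
2.25⁷ = 4782969/16384 falls short of 373.5 but 2.25⁸ = 43046721/65536 reaches it, so n = 8.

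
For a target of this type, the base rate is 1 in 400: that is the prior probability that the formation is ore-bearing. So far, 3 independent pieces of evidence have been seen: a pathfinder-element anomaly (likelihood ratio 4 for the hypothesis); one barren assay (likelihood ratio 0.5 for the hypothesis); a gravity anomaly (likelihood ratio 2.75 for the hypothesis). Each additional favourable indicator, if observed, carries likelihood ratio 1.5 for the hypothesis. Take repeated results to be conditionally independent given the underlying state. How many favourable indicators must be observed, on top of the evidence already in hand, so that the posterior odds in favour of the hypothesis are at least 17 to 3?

15

Prior odds = 0.0025/0.9975 = 1/399.
Combined Bayes factor of the evidence already in hand = 4 × 0.5 × 2.75 = 5.5.
Odds after that evidence = (1/399) × 5.5 = 11/798.
Target odds = 17/3.
Need 1.5ⁿ ≥ 17/3 ÷ (11/798) = 4522/11.
1.5¹⁴ = 4782969/16384 falls short of 4522/11 but 1.5¹⁵ = 14348907/32768 reaches it, so n = 15.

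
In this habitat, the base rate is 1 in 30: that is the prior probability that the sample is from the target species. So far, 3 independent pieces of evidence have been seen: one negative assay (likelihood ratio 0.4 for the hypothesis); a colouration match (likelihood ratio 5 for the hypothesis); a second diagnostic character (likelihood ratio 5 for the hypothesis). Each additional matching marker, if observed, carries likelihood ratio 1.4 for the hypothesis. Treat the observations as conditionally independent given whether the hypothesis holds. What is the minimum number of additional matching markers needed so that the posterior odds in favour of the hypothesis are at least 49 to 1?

15

Prior odds = (1/30)/(29/30) = 1/29.
Combined Bayes factor of the evidence already in hand = 0.4 × 5 × 5 = 10.
Odds after that evidence = (1/29) × 10 = 10/29.
Target odds = 49.
Need 1.4ⁿ ≥ 49 ÷ (10/29) = 142.1.
1.4¹⁴ ≈111.12 falls short of 142.1 but 1.4¹⁵ ≈155.568 reaches it, so n = 15.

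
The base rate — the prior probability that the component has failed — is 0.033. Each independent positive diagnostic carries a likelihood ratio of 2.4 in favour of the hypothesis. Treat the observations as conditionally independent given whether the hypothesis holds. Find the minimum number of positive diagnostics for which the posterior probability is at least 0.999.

Prior odds = 0.033/0.967 = 33/967.
Likelihood ratio per positive diagnostic = 2.4.
Target odds: 0.999 ÷ 0.001 = 999.
Need (33/967) × 2.4ⁿ ≥ 999, i.e. 2.4ⁿ ≥ 322011/11.
2.4¹¹ ≈15216.8 falls short of 322011/11 but 2.4¹² ≈36520.3 reaches it, so n = 12.

12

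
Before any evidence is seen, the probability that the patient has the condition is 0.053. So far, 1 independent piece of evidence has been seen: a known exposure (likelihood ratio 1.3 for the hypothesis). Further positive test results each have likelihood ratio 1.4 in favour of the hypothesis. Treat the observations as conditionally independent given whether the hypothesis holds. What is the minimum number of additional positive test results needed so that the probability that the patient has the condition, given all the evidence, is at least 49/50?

Prior odds = 0.053/0.947 = 53/947.
Bayes factor of the evidence already in hand = 1.3.
Odds after that evidence = (53/947) × 1.3 = 689/9470.
Target odds = 0.98/0.02 = 49.
Need 1.4ⁿ ≥ 49 ÷ (689/9470) = 464030/689.
1.4¹⁹ ≈597.63 falls short of 464030/689 but 1.4²⁰ ≈836.683 reaches it, so n = 20.

20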